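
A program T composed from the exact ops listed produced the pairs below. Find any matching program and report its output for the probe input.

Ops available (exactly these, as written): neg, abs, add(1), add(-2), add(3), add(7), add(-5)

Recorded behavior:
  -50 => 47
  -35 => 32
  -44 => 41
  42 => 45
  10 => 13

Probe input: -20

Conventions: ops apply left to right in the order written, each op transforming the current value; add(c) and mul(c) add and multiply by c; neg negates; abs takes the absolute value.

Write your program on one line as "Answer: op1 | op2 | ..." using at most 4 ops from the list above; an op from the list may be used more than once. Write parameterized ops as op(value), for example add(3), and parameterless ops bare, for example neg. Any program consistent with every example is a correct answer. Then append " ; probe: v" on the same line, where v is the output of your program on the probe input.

add(3) | neg | abs ; probe: 17

Check, running the answer program on each example:
  -50 -> -47 -> 47 -> 47
  -35 -> -32 -> 32 -> 32
  -44 -> -41 -> 41 -> 41
  42 -> 45 -> -45 -> 45
  10 -> 13 -> -13 -> 13
  probe: -20 -> -17 -> 17 -> 17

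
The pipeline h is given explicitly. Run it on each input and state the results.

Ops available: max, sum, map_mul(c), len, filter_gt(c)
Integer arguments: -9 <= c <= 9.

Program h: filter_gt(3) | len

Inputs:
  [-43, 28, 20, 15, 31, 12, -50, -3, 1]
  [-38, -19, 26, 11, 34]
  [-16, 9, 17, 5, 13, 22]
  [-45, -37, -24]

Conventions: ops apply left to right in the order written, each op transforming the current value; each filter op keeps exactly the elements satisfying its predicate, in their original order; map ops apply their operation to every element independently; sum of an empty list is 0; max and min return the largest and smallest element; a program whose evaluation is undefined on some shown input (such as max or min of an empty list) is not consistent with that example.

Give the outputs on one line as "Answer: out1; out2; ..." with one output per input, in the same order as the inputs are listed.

Execution, op by op:
  [-43, 28, 20, 15, 31, 12, -50, -3, 1] -> [28, 20, 15, 31, 12] -> 5
  [-38, -19, 26, 11, 34] -> [26, 11, 34] -> 3
  [-16, 9, 17, 5, 13, 22] -> [9, 17, 5, 13, 22] -> 5
  [-45, -37, -24] -> [] -> 0

5; 3; 5; 0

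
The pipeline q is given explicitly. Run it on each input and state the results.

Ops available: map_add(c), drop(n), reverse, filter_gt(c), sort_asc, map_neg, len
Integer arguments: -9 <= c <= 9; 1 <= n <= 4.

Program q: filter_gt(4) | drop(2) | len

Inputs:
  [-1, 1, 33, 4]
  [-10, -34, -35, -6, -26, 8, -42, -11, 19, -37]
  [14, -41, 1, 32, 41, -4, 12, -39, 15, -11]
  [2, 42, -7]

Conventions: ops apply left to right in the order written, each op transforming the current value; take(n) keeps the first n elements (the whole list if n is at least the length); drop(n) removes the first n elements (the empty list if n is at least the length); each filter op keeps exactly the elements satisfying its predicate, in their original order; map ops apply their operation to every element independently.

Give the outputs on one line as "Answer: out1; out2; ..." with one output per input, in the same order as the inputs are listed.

0; 0; 3; 0

Execution, op by op:
  [-1, 1, 33, 4] -> [33] -> [] -> 0
  [-10, -34, -35, -6, -26, 8, -42, -11, 19, -37] -> [8, 19] -> [] -> 0
  [14, -41, 1, 32, 41, -4, 12, -39, 15, -11] -> [14, 32, 41, 12, 15] -> [41, 12, 15] -> 3
  [2, 42, -7] -> [42] -> [] -> 0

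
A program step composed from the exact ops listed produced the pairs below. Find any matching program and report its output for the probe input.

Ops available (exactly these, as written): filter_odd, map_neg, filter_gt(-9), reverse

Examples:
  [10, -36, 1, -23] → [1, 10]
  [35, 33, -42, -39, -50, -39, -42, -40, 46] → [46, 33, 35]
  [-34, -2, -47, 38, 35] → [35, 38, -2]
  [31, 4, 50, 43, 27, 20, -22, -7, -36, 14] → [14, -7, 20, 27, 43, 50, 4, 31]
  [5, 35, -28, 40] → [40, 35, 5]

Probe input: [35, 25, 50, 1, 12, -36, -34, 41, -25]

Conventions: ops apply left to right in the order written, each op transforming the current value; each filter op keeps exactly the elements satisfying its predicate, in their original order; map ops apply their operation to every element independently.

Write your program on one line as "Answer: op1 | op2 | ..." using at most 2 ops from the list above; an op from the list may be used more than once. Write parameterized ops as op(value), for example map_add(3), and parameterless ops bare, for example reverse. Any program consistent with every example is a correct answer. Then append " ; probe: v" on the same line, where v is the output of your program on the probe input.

reverse | filter_gt(-9) ; probe: [41, 12, 1, 50, 25, 35]

Check, running the answer program on each example:
  [10, -36, 1, -23] -> [-23, 1, -36, 10] -> [1, 10]
  [35, 33, -42, -39, -50, -39, -42, -40, 46] -> [46, -40, -42, -39, -50, -39, -42, 33, 35] -> [46, 33, 35]
  [-34, -2, -47, 38, 35] -> [35, 38, -47, -2, -34] -> [35, 38, -2]
  [31, 4, 50, 43, 27, 20, -22, -7, -36, 14] -> [14, -36, -7, -22, 20, 27, 43, 50, 4, 31] -> [14, -7, 20, 27, 43, 50, 4, 31]
  [5, 35, -28, 40] -> [40, -28, 35, 5] -> [40, 35, 5]
  probe: [35, 25, 50, 1, 12, -36, -34, 41, -25] -> [-25, 41, -34, -36, 12, 1, 50, 25, 35] -> [41, 12, 1, 50, 25, 35]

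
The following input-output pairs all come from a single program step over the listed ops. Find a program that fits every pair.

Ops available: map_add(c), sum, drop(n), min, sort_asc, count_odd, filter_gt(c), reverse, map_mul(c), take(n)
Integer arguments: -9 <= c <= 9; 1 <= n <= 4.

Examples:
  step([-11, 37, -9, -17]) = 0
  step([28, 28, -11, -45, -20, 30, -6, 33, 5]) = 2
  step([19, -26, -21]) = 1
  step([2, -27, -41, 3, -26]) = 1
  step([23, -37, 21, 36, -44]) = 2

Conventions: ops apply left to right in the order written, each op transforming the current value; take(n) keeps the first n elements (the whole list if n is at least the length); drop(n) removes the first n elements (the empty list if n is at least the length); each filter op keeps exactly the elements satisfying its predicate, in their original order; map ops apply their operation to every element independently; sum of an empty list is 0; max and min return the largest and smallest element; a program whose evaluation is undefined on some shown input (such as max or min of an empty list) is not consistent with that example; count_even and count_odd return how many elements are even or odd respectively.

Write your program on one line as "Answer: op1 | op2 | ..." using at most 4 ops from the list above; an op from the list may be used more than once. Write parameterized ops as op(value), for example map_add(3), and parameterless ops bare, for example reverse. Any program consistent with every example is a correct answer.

drop(1) | map_add(9) | take(4) | count_odd

Check, running the answer program on each example:
  [-11, 37, -9, -17] -> [37, -9, -17] -> [46, 0, -8] -> [46, 0, -8] -> 0
  [28, 28, -11, -45, -20, 30, -6, 33, 5] -> [28, -11, -45, -20, 30, -6, 33, 5] -> [37, -2, -36, -11, 39, 3, 42, 14] -> [37, -2, -36, -11] -> 2
  [19, -26, -21] -> [-26, -21] -> [-17, -12] -> [-17, -12] -> 1
  [2, -27, -41, 3, -26] -> [-27, -41, 3, -26] -> [-18, -32, 12, -17] -> [-18, -32, 12, -17] -> 1
  [23, -37, 21, 36, -44] -> [-37, 21, 36, -44] -> [-28, 30, 45, -35] -> [-28, 30, 45, -35] -> 2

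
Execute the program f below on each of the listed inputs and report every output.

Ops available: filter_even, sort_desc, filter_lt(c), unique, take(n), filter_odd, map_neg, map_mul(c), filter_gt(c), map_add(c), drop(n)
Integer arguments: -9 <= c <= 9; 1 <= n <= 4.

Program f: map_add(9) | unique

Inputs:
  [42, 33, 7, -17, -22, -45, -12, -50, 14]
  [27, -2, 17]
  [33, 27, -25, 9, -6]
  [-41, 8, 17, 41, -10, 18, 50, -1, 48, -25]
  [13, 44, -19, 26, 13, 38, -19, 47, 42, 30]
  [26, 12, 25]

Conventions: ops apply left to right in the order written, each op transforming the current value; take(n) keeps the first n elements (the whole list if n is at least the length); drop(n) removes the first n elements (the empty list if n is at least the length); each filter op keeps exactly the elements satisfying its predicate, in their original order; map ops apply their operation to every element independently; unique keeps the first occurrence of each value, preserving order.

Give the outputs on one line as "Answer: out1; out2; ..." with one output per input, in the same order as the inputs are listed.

[51, 42, 16, -8, -13, -36, -3, -41, 23]; [36, 7, 26]; [42, 36, -16, 18, 3]; [-32, 17, 26, 50, -1, 27, 59, 8, 57, -16]; [22, 53, -10, 35, 47, 56, 51, 39]; [35, 21, 34]

Execution, op by op:
  [42, 33, 7, -17, -22, -45, -12, -50, 14] -> [51, 42, 16, -8, -13, -36, -3, -41, 23] -> [51, 42, 16, -8, -13, -36, -3, -41, 23]
  [27, -2, 17] -> [36, 7, 26] -> [36, 7, 26]
  [33, 27, -25, 9, -6] -> [42, 36, -16, 18, 3] -> [42, 36, -16, 18, 3]
  [-41, 8, 17, 41, -10, 18, 50, -1, 48, -25] -> [-32, 17, 26, 50, -1, 27, 59, 8, 57, -16] -> [-32, 17, 26, 50, -1, 27, 59, 8, 57, -16]
  [13, 44, -19, 26, 13, 38, -19, 47, 42, 30] -> [22, 53, -10, 35, 22, 47, -10, 56, 51, 39] -> [22, 53, -10, 35, 47, 56, 51, 39]
  [26, 12, 25] -> [35, 21, 34] -> [35, 21, 34]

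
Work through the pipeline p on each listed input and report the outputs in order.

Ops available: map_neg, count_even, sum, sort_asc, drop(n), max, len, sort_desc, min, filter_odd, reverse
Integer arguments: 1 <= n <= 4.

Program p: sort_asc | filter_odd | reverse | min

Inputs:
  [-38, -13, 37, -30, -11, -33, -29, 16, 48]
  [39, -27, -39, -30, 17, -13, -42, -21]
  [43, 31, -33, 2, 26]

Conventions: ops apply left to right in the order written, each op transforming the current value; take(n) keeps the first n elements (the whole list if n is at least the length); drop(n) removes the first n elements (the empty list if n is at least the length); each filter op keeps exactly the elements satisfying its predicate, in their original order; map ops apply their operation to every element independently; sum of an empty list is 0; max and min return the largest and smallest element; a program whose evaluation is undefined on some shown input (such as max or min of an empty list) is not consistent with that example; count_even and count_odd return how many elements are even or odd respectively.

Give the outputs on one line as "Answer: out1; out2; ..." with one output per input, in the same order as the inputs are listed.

-33; -39; -33

Execution, op by op:
  [-38, -13, 37, -30, -11, -33, -29, 16, 48] -> [-38, -33, -30, -29, -13, -11, 16, 37, 48] -> [-33, -29, -13, -11, 37] -> [37, -11, -13, -29, -33] -> -33
  [39, -27, -39, -30, 17, -13, -42, -21] -> [-42, -39, -30, -27, -21, -13, 17, 39] -> [-39, -27, -21, -13, 17, 39] -> [39, 17, -13, -21, -27, -39] -> -39
  [43, 31, -33, 2, 26] -> [-33, 2, 26, 31, 43] -> [-33, 31, 43] -> [43, 31, -33] -> -33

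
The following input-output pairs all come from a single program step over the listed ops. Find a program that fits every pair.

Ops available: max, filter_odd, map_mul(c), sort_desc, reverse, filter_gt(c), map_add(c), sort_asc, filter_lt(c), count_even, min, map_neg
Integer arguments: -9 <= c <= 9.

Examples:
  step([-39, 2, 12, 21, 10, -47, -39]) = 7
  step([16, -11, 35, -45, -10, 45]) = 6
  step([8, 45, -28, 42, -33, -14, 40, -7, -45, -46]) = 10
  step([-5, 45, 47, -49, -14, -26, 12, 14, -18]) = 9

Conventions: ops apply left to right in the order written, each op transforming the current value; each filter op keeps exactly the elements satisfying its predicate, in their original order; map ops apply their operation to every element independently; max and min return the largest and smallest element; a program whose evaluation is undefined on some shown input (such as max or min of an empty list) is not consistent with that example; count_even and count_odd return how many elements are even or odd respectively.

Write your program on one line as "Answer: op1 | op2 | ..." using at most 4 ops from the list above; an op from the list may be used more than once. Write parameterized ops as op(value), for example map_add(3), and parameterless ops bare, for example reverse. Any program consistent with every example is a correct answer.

map_mul(-2) | sort_desc | count_even

Check, running the answer program on each example:
  [-39, 2, 12, 21, 10, -47, -39] -> [78, -4, -24, -42, -20, 94, 78] -> [94, 78, 78, -4, -20, -24, -42] -> 7
  [16, -11, 35, -45, -10, 45] -> [-32, 22, -70, 90, 20, -90] -> [90, 22, 20, -32, -70, -90] -> 6
  [8, 45, -28, 42, -33, -14, 40, -7, -45, -46] -> [-16, -90, 56, -84, 66, 28, -80, 14, 90, 92] -> [92, 90, 66, 56, 28, 14, -16, -80, -84, -90] -> 10
  [-5, 45, 47, -49, -14, -26, 12, 14, -18] -> [10, -90, -94, 98, 28, 52, -24, -28, 36] -> [98, 52, 36, 28, 10, -24, -28, -90, -94] -> 9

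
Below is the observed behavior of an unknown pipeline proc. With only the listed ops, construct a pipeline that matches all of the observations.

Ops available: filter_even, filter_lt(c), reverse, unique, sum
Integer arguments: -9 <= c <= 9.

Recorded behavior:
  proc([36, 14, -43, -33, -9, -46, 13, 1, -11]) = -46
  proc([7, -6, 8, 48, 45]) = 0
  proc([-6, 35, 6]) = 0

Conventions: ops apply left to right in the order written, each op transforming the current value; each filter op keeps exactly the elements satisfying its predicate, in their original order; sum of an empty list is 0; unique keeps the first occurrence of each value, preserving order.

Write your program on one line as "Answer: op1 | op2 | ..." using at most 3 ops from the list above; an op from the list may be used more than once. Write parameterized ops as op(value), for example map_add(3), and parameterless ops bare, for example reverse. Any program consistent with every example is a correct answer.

filter_even | filter_lt(-9) | sum

Check, running the answer program on each example:
  [36, 14, -43, -33, -9, -46, 13, 1, -11] -> [36, 14, -46] -> [-46] -> -46
  [7, -6, 8, 48, 45] -> [-6, 8, 48] -> [] -> 0
  [-6, 35, 6] -> [-6, 6] -> [] -> 0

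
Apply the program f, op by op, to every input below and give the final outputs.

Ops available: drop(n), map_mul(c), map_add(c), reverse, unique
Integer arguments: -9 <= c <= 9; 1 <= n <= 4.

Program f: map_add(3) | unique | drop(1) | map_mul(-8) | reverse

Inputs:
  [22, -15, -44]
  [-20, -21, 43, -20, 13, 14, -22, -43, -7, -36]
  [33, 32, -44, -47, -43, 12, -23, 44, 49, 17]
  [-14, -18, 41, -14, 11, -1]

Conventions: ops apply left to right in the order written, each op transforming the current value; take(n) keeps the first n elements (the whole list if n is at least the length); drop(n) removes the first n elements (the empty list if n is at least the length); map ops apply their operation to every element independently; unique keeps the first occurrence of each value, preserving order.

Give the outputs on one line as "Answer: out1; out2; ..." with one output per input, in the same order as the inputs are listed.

[328, 96]; [264, 32, 320, 152, -136, -128, -368, 144]; [-160, -416, -376, 160, -120, 320, 352, 328, -280]; [-16, -112, -352, 120]

Execution, op by op:
  [22, -15, -44] -> [25, -12, -41] -> [25, -12, -41] -> [-12, -41] -> [96, 328] -> [328, 96]
  [-20, -21, 43, -20, 13, 14, -22, -43, -7, -36] -> [-17, -18, 46, -17, 16, 17, -19, -40, -4, -33] -> [-17, -18, 46, 16, 17, -19, -40, -4, -33] -> [-18, 46, 16, 17, -19, -40, -4, -33] -> [144, -368, -128, -136, 152, 320, 32, 264] -> [264, 32, 320, 152, -136, -128, -368, 144]
  [33, 32, -44, -47, -43, 12, -23, 44, 49, 17] -> [36, 35, -41, -44, -40, 15, -20, 47, 52, 20] -> [36, 35, -41, -44, -40, 15, -20, 47, 52, 20] -> [35, -41, -44, -40, 15, -20, 47, 52, 20] -> [-280, 328, 352, 320, -120, 160, -376, -416, -160] -> [-160, -416, -376, 160, -120, 320, 352, 328, -280]
  [-14, -18, 41, -14, 11, -1] -> [-11, -15, 44, -11, 14, 2] -> [-11, -15, 44, 14, 2] -> [-15, 44, 14, 2] -> [120, -352, -112, -16] -> [-16, -112, -352, 120]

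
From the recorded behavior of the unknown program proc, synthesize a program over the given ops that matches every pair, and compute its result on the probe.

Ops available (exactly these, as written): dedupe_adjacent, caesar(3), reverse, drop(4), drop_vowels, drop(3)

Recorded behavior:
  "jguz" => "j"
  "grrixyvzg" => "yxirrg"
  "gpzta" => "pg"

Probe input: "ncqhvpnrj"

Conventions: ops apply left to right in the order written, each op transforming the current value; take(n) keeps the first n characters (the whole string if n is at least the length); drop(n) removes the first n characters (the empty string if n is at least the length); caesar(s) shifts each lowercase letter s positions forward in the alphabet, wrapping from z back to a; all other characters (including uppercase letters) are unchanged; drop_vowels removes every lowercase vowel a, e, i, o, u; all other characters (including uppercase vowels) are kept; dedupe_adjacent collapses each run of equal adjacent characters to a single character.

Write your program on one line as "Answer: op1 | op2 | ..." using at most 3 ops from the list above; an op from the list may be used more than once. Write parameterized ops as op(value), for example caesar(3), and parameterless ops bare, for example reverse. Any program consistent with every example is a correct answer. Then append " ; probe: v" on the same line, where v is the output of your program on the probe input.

reverse | drop(3) ; probe: "pvhqcn"

Check, running the answer program on each example:
  "jguz" -> "zugj" -> "j"
  "grrixyvzg" -> "gzvyxirrg" -> "yxirrg"
  "gpzta" -> "atzpg" -> "pg"
  probe: "ncqhvpnrj" -> "jrnpvhqcn" -> "pvhqcn"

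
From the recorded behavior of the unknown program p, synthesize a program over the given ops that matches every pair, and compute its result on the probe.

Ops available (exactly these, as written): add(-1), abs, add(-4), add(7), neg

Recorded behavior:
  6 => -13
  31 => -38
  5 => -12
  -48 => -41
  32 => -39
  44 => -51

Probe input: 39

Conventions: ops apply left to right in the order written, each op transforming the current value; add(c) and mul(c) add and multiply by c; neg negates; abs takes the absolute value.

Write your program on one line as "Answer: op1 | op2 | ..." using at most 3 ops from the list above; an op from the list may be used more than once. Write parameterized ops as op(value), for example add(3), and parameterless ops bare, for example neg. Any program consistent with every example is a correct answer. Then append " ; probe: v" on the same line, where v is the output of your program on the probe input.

add(7) | abs | neg ; probe: -46

Check, running the answer program on each example:
  6 -> 13 -> 13 -> -13
  31 -> 38 -> 38 -> -38
  5 -> 12 -> 12 -> -12
  -48 -> -41 -> 41 -> -41
  32 -> 39 -> 39 -> -39
  44 -> 51 -> 51 -> -51
  probe: 39 -> 46 -> 46 -> -46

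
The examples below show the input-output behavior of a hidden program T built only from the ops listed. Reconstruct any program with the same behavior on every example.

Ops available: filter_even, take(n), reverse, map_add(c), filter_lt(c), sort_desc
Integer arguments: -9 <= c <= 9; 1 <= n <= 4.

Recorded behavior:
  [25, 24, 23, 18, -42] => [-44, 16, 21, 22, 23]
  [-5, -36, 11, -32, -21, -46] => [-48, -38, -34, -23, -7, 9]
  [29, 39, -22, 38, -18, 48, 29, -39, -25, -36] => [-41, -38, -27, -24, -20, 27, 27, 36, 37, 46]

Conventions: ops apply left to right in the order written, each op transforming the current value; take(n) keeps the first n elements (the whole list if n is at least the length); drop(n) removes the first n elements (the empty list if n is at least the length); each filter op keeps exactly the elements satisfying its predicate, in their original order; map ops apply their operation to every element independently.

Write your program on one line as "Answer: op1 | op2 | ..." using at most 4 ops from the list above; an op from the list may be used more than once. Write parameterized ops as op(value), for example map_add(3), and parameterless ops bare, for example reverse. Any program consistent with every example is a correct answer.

map_add(-2) | sort_desc | reverse

Check, running the answer program on each example:
  [25, 24, 23, 18, -42] -> [23, 22, 21, 16, -44] -> [23, 22, 21, 16, -44] -> [-44, 16, 21, 22, 23]
  [-5, -36, 11, -32, -21, -46] -> [-7, -38, 9, -34, -23, -48] -> [9, -7, -23, -34, -38, -48] -> [-48, -38, -34, -23, -7, 9]
  [29, 39, -22, 38, -18, 48, 29, -39, -25, -36] -> [27, 37, -24, 36, -20, 46, 27, -41, -27, -38] -> [46, 37, 36, 27, 27, -20, -24, -27, -38, -41] -> [-41, -38, -27, -24, -20, 27, 27, 36, 37, 46]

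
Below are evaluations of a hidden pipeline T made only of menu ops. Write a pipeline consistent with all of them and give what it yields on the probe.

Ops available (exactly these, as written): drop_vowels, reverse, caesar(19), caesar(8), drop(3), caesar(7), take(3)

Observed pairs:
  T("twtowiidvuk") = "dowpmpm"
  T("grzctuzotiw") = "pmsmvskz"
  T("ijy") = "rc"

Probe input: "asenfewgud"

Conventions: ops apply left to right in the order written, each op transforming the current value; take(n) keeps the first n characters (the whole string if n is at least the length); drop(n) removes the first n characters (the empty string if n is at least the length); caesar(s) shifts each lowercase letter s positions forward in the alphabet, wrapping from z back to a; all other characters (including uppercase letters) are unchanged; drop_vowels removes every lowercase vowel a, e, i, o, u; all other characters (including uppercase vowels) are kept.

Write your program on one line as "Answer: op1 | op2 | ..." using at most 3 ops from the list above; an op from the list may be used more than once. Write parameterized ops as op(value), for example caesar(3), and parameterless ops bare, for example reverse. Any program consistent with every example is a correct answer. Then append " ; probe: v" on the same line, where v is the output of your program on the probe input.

drop_vowels | caesar(19) | reverse ; probe: "wzpygl"

Check, running the answer program on each example:
  "twtowiidvuk" -> "twtwdvk" -> "mpmpwod" -> "dowpmpm"
  "grzctuzotiw" -> "grzctztw" -> "zksvmsmp" -> "pmsmvskz"
  "ijy" -> "jy" -> "cr" -> "rc"
  probe: "asenfewgud" -> "snfwgd" -> "lgypzw" -> "wzpygl"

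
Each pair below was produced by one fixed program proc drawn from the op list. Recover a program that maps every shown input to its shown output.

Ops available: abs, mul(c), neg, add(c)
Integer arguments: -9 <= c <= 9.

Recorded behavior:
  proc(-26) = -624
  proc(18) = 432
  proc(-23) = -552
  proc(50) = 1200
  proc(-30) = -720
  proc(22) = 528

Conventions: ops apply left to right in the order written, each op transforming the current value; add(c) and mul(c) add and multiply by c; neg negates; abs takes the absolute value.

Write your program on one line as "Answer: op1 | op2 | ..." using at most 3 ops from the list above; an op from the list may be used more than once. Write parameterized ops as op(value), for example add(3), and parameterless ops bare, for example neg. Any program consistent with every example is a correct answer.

mul(3) | mul(8)

Check, running the answer program on each example:
  -26 -> -78 -> -624
  18 -> 54 -> 432
  -23 -> -69 -> -552
  50 -> 150 -> 1200
  -30 -> -90 -> -720
  22 -> 66 -> 528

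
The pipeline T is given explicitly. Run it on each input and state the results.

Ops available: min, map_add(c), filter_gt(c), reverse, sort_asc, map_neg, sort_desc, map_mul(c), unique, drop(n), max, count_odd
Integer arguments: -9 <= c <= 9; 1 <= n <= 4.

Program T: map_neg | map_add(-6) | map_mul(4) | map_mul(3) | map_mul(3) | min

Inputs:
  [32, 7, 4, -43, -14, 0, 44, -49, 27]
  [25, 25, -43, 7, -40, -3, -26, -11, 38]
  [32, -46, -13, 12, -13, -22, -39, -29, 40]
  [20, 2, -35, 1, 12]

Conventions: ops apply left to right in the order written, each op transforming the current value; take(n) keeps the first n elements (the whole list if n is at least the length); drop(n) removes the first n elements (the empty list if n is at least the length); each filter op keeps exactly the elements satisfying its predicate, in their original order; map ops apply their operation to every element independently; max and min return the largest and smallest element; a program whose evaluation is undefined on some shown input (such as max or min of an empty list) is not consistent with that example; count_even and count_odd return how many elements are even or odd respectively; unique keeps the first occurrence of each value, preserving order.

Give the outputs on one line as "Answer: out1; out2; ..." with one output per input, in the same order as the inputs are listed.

-1800; -1584; -1656; -936

Execution, op by op:
  [32, 7, 4, -43, -14, 0, 44, -49, 27] -> [-32, -7, -4, 43, 14, 0, -44, 49, -27] -> [-38, -13, -10, 37, 8, -6, -50, 43, -33] -> [-152, -52, -40, 148, 32, -24, -200, 172, -132] -> [-456, -156, -120, 444, 96, -72, -600, 516, -396] -> [-1368, -468, -360, 1332, 288, -216, -1800, 1548, -1188] -> -1800
  [25, 25, -43, 7, -40, -3, -26, -11, 38] -> [-25, -25, 43, -7, 40, 3, 26, 11, -38] -> [-31, -31, 37, -13, 34, -3, 20, 5, -44] -> [-124, -124, 148, -52, 136, -12, 80, 20, -176] -> [-372, -372, 444, -156, 408, -36, 240, 60, -528] -> [-1116, -1116, 1332, -468, 1224, -108, 720, 180, -1584] -> -1584
  [32, -46, -13, 12, -13, -22, -39, -29, 40] -> [-32, 46, 13, -12, 13, 22, 39, 29, -40] -> [-38, 40, 7, -18, 7, 16, 33, 23, -46] -> [-152, 160, 28, -72, 28, 64, 132, 92, -184] -> [-456, 480, 84, -216, 84, 192, 396, 276, -552] -> [-1368, 1440, 252, -648, 252, 576, 1188, 828, -1656] -> -1656
  [20, 2, -35, 1, 12] -> [-20, -2, 35, -1, -12] -> [-26, -8, 29, -7, -18] -> [-104, -32, 116, -28, -72] -> [-312, -96, 348, -84, -216] -> [-936, -288, 1044, -252, -648] -> -936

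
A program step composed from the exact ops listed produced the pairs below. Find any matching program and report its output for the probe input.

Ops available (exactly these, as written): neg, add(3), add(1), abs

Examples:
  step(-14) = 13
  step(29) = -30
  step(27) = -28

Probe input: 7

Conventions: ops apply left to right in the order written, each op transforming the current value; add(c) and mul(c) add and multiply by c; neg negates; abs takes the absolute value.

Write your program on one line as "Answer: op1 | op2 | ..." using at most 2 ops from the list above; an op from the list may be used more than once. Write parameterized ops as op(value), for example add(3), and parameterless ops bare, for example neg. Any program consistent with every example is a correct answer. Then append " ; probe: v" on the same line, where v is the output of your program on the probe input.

add(1) | neg ; probe: -8

Check, running the answer program on each example:
  -14 -> -13 -> 13
  29 -> 30 -> -30
  27 -> 28 -> -28
  probe: 7 -> 8 -> -8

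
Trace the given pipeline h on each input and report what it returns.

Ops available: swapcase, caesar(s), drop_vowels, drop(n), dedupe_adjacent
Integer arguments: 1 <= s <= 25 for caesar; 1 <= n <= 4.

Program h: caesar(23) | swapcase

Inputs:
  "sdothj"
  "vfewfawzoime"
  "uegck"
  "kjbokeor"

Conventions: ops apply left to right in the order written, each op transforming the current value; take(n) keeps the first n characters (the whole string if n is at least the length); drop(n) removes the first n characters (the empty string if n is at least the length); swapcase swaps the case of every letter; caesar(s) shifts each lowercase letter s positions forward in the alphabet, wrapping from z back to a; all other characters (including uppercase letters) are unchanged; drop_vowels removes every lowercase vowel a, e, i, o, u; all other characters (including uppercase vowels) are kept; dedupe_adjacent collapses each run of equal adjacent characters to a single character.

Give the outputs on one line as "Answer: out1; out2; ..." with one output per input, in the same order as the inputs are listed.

Execution, op by op:
  "sdothj" -> "palqeg" -> "PALQEG"
  "vfewfawzoime" -> "scbtcxtwlfjb" -> "SCBTCXTWLFJB"
  "uegck" -> "rbdzh" -> "RBDZH"
  "kjbokeor" -> "hgylhblo" -> "HGYLHBLO"

"PALQEG"; "SCBTCXTWLFJB"; "RBDZH"; "HGYLHBLO"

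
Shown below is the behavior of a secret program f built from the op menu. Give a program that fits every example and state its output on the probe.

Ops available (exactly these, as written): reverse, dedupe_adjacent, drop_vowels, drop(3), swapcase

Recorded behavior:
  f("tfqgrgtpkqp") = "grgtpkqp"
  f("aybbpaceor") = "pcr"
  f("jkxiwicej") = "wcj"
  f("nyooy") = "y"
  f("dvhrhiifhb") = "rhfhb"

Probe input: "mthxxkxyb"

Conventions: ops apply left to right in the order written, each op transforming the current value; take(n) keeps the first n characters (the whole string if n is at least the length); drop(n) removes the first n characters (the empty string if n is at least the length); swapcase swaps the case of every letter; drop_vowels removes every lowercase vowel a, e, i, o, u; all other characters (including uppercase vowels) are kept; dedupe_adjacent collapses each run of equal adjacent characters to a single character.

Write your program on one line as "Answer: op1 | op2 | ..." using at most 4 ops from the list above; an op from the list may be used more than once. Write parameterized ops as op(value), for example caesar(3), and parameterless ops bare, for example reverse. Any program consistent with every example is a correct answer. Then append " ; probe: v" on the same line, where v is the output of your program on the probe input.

dedupe_adjacent | drop(3) | drop_vowels ; probe: "xkxyb"

Check, running the answer program on each example:
  "tfqgrgtpkqp" -> "tfqgrgtpkqp" -> "grgtpkqp" -> "grgtpkqp"
  "aybbpaceor" -> "aybpaceor" -> "paceor" -> "pcr"
  "jkxiwicej" -> "jkxiwicej" -> "iwicej" -> "wcj"
  "nyooy" -> "nyoy" -> "y" -> "y"
  "dvhrhiifhb" -> "dvhrhifhb" -> "rhifhb" -> "rhfhb"
  probe: "mthxxkxyb" -> "mthxkxyb" -> "xkxyb" -> "xkxyb"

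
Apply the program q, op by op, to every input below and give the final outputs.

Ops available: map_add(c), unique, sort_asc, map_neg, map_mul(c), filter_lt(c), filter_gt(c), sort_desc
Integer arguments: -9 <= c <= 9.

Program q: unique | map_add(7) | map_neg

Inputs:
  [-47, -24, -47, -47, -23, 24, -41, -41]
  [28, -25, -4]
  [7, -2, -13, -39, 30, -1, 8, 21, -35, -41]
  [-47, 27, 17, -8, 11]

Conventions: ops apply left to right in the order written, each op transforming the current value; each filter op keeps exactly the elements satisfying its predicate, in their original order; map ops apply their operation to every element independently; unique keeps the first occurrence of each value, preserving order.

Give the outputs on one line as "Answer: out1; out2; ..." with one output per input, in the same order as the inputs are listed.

Execution, op by op:
  [-47, -24, -47, -47, -23, 24, -41, -41] -> [-47, -24, -23, 24, -41] -> [-40, -17, -16, 31, -34] -> [40, 17, 16, -31, 34]
  [28, -25, -4] -> [28, -25, -4] -> [35, -18, 3] -> [-35, 18, -3]
  [7, -2, -13, -39, 30, -1, 8, 21, -35, -41] -> [7, -2, -13, -39, 30, -1, 8, 21, -35, -41] -> [14, 5, -6, -32, 37, 6, 15, 28, -28, -34] -> [-14, -5, 6, 32, -37, -6, -15, -28, 28, 34]
  [-47, 27, 17, -8, 11] -> [-47, 27, 17, -8, 11] -> [-40, 34, 24, -1, 18] -> [40, -34, -24, 1, -18]

[40, 17, 16, -31, 34]; [-35, 18, -3]; [-14, -5, 6, 32, -37, -6, -15, -28, 28, 34]; [40, -34, -24, 1, -18]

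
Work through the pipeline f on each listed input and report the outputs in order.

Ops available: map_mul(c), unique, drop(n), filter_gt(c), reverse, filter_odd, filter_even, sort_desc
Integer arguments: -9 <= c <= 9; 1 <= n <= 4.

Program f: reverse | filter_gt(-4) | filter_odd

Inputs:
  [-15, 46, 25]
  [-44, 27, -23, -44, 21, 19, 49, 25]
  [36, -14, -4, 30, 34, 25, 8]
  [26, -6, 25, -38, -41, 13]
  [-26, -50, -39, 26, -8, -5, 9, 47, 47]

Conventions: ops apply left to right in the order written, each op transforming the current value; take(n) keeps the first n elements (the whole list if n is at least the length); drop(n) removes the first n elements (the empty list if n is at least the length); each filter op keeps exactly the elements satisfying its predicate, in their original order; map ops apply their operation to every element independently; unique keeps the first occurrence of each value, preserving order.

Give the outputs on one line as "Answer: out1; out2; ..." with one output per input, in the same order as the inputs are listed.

[25]; [25, 49, 19, 21, 27]; [25]; [13, 25]; [47, 47, 9]

Execution, op by op:
  [-15, 46, 25] -> [25, 46, -15] -> [25, 46] -> [25]
  [-44, 27, -23, -44, 21, 19, 49, 25] -> [25, 49, 19, 21, -44, -23, 27, -44] -> [25, 49, 19, 21, 27] -> [25, 49, 19, 21, 27]
  [36, -14, -4, 30, 34, 25, 8] -> [8, 25, 34, 30, -4, -14, 36] -> [8, 25, 34, 30, 36] -> [25]
  [26, -6, 25, -38, -41, 13] -> [13, -41, -38, 25, -6, 26] -> [13, 25, 26] -> [13, 25]
  [-26, -50, -39, 26, -8, -5, 9, 47, 47] -> [47, 47, 9, -5, -8, 26, -39, -50, -26] -> [47, 47, 9, 26] -> [47, 47, 9]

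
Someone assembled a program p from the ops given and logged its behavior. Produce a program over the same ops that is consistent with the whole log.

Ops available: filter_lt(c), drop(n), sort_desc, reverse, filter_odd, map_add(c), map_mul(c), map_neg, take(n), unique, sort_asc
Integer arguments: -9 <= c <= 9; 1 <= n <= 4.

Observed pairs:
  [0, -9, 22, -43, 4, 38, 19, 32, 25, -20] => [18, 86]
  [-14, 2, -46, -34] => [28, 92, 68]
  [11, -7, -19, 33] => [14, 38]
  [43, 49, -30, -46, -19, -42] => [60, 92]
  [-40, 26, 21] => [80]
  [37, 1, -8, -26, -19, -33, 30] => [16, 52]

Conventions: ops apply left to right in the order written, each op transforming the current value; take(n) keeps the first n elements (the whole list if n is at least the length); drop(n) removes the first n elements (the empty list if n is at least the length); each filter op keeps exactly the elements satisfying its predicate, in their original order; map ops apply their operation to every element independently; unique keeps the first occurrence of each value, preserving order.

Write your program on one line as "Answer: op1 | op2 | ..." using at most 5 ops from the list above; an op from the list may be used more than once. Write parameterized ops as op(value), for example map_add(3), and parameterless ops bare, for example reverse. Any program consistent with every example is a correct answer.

take(4) | map_mul(2) | filter_lt(-9) | map_neg

Check, running the answer program on each example:
  [0, -9, 22, -43, 4, 38, 19, 32, 25, -20] -> [0, -9, 22, -43] -> [0, -18, 44, -86] -> [-18, -86] -> [18, 86]
  [-14, 2, -46, -34] -> [-14, 2, -46, -34] -> [-28, 4, -92, -68] -> [-28, -92, -68] -> [28, 92, 68]
  [11, -7, -19, 33] -> [11, -7, -19, 33] -> [22, -14, -38, 66] -> [-14, -38] -> [14, 38]
  [43, 49, -30, -46, -19, -42] -> [43, 49, -30, -46] -> [86, 98, -60, -92] -> [-60, -92] -> [60, 92]
  [-40, 26, 21] -> [-40, 26, 21] -> [-80, 52, 42] -> [-80] -> [80]
  [37, 1, -8, -26, -19, -33, 30] -> [37, 1, -8, -26] -> [74, 2, -16, -52] -> [-16, -52] -> [16, 52]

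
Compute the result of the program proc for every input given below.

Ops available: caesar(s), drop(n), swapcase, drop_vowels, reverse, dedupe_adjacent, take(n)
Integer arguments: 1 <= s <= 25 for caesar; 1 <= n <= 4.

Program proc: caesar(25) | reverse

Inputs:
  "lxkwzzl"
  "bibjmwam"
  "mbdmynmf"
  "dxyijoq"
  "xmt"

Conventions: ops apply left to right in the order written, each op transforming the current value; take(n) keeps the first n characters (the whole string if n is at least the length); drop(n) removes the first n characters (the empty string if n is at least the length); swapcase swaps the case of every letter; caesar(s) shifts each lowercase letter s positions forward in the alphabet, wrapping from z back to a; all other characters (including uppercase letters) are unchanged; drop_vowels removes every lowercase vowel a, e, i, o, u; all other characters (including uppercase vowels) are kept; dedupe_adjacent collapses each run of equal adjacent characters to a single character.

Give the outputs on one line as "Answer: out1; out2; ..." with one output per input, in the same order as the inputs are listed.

Execution, op by op:
  "lxkwzzl" -> "kwjvyyk" -> "kyyvjwk"
  "bibjmwam" -> "ahailvzl" -> "lzvliaha"
  "mbdmynmf" -> "laclxmle" -> "elmxlcal"
  "dxyijoq" -> "cwxhinp" -> "pnihxwc"
  "xmt" -> "wls" -> "slw"

"kyyvjwk"; "lzvliaha"; "elmxlcal"; "pnihxwc"; "slw"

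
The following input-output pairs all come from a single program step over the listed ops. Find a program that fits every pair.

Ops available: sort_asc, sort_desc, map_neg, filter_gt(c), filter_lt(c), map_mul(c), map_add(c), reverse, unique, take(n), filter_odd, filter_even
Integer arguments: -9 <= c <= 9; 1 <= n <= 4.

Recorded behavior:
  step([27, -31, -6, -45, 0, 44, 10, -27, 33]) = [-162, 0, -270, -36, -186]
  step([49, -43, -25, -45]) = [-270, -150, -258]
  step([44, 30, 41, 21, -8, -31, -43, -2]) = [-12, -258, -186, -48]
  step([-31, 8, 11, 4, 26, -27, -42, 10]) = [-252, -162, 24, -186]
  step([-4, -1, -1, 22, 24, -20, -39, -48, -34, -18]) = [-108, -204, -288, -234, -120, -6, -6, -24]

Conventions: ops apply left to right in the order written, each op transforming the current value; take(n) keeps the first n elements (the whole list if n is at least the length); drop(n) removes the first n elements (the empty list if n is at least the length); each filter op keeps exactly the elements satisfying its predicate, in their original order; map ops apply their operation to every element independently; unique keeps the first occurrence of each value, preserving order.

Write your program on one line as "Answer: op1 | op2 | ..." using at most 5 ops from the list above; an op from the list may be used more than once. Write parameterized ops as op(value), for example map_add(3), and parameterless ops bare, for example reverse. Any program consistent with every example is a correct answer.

filter_lt(7) | reverse | map_mul(-6) | map_neg

Check, running the answer program on each example:
  [27, -31, -6, -45, 0, 44, 10, -27, 33] -> [-31, -6, -45, 0, -27] -> [-27, 0, -45, -6, -31] -> [162, 0, 270, 36, 186] -> [-162, 0, -270, -36, -186]
  [49, -43, -25, -45] -> [-43, -25, -45] -> [-45, -25, -43] -> [270, 150, 258] -> [-270, -150, -258]
  [44, 30, 41, 21, -8, -31, -43, -2] -> [-8, -31, -43, -2] -> [-2, -43, -31, -8] -> [12, 258, 186, 48] -> [-12, -258, -186, -48]
  [-31, 8, 11, 4, 26, -27, -42, 10] -> [-31, 4, -27, -42] -> [-42, -27, 4, -31] -> [252, 162, -24, 186] -> [-252, -162, 24, -186]
  [-4, -1, -1, 22, 24, -20, -39, -48, -34, -18] -> [-4, -1, -1, -20, -39, -48, -34, -18] -> [-18, -34, -48, -39, -20, -1, -1, -4] -> [108, 204, 288, 234, 120, 6, 6, 24] -> [-108, -204, -288, -234, -120, -6, -6, -24]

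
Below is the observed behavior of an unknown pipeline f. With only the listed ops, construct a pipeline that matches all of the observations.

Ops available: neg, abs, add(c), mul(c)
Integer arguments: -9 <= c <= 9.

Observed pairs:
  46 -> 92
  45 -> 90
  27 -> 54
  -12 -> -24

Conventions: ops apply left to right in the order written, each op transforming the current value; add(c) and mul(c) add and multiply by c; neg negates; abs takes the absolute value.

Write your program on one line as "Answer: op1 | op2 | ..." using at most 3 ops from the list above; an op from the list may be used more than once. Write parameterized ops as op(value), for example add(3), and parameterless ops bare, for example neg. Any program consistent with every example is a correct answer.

neg | mul(-2)

Check, running the answer program on each example:
  46 -> -46 -> 92
  45 -> -45 -> 90
  27 -> -27 -> 54
  -12 -> 12 -> -24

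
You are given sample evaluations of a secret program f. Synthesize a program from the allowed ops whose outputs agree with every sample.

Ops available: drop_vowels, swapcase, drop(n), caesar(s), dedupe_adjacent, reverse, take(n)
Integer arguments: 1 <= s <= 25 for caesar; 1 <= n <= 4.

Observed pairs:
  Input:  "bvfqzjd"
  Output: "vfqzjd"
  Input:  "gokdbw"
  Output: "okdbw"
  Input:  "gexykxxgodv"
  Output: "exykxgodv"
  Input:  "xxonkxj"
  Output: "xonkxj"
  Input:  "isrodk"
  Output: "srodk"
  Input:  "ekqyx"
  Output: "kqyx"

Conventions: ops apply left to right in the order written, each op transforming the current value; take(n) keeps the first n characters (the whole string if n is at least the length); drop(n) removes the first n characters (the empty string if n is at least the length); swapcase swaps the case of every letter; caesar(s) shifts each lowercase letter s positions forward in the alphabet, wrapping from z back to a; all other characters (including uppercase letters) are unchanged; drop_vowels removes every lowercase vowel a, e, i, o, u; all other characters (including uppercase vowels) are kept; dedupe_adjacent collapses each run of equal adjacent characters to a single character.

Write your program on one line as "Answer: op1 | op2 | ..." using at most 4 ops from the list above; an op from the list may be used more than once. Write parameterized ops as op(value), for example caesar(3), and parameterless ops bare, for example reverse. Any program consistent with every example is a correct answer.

drop(1) | swapcase | dedupe_adjacent | swapcase

Check, running the answer program on each example:
  "bvfqzjd" -> "vfqzjd" -> "VFQZJD" -> "VFQZJD" -> "vfqzjd"
  "gokdbw" -> "okdbw" -> "OKDBW" -> "OKDBW" -> "okdbw"
  "gexykxxgodv" -> "exykxxgodv" -> "EXYKXXGODV" -> "EXYKXGODV" -> "exykxgodv"
  "xxonkxj" -> "xonkxj" -> "XONKXJ" -> "XONKXJ" -> "xonkxj"
  "isrodk" -> "srodk" -> "SRODK" -> "SRODK" -> "srodk"
  "ekqyx" -> "kqyx" -> "KQYX" -> "KQYX" -> "kqyx"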